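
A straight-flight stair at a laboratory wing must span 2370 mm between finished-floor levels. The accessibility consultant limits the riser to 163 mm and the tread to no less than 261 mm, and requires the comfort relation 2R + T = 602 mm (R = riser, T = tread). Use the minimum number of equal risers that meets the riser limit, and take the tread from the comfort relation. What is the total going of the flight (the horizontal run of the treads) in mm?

At most 163 each: 2370/163 = 14.54, giving 15 risers.
R = 2370 ÷ 15 = 158 mm.
From 2R + T = 602: T = 602 − 316 = 286 mm.
Going = (15 − 1) × 286 = 4004 mm.

4004 mm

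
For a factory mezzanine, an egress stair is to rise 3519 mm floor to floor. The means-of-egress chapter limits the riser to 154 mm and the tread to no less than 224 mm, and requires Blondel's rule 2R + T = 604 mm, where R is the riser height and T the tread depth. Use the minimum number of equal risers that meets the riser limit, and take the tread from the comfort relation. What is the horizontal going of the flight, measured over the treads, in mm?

3519 / 154 = 22.851 → round up to 23 risers.
R = 3519 ÷ 23 = 153 mm.
Tread T = 604 − 2 × 153 = 298 mm (≥ 224 mm).
Treads = 23 − 1 = 22; going = 22 × 298 = 6556 mm.

6556 mm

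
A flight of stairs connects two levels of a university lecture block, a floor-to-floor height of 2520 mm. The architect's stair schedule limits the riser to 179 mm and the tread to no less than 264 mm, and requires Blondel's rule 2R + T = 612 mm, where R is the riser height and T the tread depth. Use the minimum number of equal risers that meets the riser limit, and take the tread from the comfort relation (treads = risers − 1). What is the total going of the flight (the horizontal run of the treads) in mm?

3864 mm

⌈2520/179⌉ = 15 risers.
Each riser is 2520/15 = 168 mm (≤ 179 mm).
T = 612 − 2·168 = 276 mm, which satisfies the 264 mm minimum.
Going = (15 − 1) × 276 = 3864 mm.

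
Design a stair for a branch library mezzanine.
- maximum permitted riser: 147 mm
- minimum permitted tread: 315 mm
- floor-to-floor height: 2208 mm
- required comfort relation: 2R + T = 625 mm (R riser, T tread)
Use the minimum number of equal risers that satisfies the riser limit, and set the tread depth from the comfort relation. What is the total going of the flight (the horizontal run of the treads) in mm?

5235 mm

2208 / 147 = 15.02, so 16 risers are needed.
Each riser is 2208/16 = 138 mm (≤ 147 mm).
Tread T = 625 − 2 × 138 = 349 mm (≥ 315 mm).
16 risers give 15 treads; going = 15 × 349 = 5235 mm.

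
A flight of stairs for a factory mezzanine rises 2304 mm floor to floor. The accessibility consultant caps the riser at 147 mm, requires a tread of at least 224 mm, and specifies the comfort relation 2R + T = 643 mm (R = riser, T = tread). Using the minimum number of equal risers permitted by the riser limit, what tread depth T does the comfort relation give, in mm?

2304 / 147 = 15.67, so 16 risers are needed.
Riser R = 2304 / 16 = 144 mm, within the 147 mm limit.
T = 643 − 2·144 = 355 mm, which satisfies the 224 mm minimum.

355 mm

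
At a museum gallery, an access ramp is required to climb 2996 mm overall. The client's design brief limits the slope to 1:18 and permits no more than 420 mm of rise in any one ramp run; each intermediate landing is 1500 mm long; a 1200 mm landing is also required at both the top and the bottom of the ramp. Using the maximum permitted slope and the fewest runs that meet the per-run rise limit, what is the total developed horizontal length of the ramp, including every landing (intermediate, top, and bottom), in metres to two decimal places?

At most 420 each: 2996/420 = 7.13, giving 8 ramp runs. That means 7 intermediate landings.
Horizontal run for 2996 mm of rise at 1:18 is 2996 × 18 = 53928 mm.
Intermediate landings: 7 × 1500 = 10500 mm.
Top and bottom landings: 2 × 1200 = 2400 mm.
Total = 53928 + 10500 + 2400 = 66828 mm.
= 66.83 m.

66.83 m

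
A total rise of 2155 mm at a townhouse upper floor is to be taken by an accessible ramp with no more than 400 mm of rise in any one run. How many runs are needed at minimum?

6 runs

2155 / 400 = 5.39, so 6 ramp runs are needed.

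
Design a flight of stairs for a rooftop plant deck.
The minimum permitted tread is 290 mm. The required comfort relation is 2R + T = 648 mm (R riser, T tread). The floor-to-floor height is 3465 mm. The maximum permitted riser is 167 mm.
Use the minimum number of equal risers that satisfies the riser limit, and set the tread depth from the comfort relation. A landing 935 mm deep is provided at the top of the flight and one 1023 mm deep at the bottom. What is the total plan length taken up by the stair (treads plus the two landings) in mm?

8318 mm

At most 167 each: 3465/167 = 20.75, giving 21 risers.
Riser R = 3465 / 21 = 165 mm, within the 167 mm limit.
Tread T = 648 − 2 × 165 = 318 mm (≥ 290 mm).
21 risers give 20 treads; going = 20 × 318 = 6360 mm.
Add landings: 6360 + 935 + 1023 = 8318 mm.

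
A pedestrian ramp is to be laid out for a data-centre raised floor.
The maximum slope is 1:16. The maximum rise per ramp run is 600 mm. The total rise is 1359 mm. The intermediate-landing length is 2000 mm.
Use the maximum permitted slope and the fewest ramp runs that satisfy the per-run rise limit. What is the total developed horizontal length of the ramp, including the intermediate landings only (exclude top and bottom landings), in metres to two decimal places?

25.74 m

1359 / 600 = 2.265 → round up to 3 ramp runs. That means 2 intermediate landings.
Ramp run (horizontal) at 1:16: 1359 × 16 = 21744 mm.
Intermediate landings: 2 × 2000 = 4000 mm.
Total developed length = 21744 + 4000 = 25744 mm.
= 25.74 m.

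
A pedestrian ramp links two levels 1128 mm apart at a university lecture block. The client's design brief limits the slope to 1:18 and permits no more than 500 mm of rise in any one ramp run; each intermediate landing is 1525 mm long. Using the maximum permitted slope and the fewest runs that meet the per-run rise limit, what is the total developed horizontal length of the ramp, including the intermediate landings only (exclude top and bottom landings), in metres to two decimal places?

1128 / 500 = 2.26, so 3 ramp runs are needed. That means 2 intermediate landings.
Ramp run (horizontal) at 1:18: 1128 × 18 = 20304 mm.
Intermediate landings: 2 × 1525 = 3050 mm.
Total developed length = 20304 + 3050 = 23354 mm.
= 23.35 m.

23.35 m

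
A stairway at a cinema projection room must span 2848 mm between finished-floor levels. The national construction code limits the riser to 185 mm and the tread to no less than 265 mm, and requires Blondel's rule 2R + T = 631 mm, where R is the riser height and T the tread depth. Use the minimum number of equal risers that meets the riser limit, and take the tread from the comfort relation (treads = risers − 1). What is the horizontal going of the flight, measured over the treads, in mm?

At most 185 each: 2848/185 = 15.39, giving 16 risers.
R = 2848 ÷ 16 = 178 mm.
From 2R + T = 631: T = 631 − 356 = 275 mm.
16 risers give 15 treads; going = 15 × 275 = 4125 mm.

4125 mm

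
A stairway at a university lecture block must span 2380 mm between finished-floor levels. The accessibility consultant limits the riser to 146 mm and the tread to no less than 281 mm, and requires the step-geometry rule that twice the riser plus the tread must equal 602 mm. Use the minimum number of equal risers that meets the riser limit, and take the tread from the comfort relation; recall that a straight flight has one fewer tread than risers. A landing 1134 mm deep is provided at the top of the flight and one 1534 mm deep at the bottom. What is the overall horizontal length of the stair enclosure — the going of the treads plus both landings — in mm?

2380 / 146 = 16.30, so 17 risers are needed.
Riser R = 2380 / 17 = 140 mm, within the 146 mm limit.
From 2R + T = 602: T = 602 − 280 = 322 mm.
Going = (17 − 1) × 322 = 5152 mm.
Enclosure = 5152 + 1134 + 1534 = 7820 mm.

7820 mm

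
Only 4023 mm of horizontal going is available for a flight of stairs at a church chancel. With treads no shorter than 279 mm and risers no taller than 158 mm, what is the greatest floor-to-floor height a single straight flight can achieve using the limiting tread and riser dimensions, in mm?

2370 mm

Treads that fit: ⌊4023 / 279⌋ = 14.
Risers = treads + 1 = 15.
Maximum height = 15 × 158 = 2370 mm.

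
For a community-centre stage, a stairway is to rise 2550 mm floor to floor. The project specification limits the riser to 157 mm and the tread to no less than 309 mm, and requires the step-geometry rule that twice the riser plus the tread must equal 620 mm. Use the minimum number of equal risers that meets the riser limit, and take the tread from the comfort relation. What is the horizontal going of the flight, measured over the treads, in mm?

5120 mm

2550 / 157 = 16.242 → round up to 17 risers.
Riser R = 2550 / 17 = 150 mm, within the 157 mm limit.
Tread T = 620 − 2 × 150 = 320 mm (≥ 309 mm).
Going = (17 − 1) × 320 = 5120 mm.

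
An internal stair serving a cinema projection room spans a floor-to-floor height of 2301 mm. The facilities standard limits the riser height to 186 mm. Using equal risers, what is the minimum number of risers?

2301 / 186 = 12.37, so 13 risers are needed.

13 risers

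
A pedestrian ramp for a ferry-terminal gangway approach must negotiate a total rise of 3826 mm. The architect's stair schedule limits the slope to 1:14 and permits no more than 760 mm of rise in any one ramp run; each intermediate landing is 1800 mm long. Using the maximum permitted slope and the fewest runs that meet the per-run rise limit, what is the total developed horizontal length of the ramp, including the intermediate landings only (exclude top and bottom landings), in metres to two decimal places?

62.56 m

3826 / 760 = 5.03, so 6 ramp runs are needed. That means 5 intermediate landings.
Ramp run (horizontal) at 1:14: 3826 × 14 = 53564 mm.
5 intermediate landings contribute 5 × 1800 = 9000 mm.
Developed length = 53564 + 9000 = 62564 mm.
= 62.56 m.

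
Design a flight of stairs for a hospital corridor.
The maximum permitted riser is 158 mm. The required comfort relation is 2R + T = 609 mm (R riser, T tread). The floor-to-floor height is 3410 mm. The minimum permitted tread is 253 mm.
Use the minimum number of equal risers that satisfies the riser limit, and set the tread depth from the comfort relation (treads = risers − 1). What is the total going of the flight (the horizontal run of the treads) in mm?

3410 / 158 = 21.582 → round up to 22 risers.
Riser R = 3410 / 22 = 155 mm, within the 158 mm limit.
Tread T = 609 − 2 × 155 = 299 mm (≥ 253 mm).
Treads = 22 − 1 = 21; going = 21 × 299 = 6279 mm.

6279 mm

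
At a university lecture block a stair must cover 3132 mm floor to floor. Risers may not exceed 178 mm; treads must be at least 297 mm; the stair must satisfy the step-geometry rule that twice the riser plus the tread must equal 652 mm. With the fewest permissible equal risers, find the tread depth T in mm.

At most 178 each: 3132/178 = 17.60, giving 18 risers.
R = 3132 ÷ 18 = 174 mm.
Tread T = 652 − 2 × 174 = 304 mm (≥ 297 mm).

304 mm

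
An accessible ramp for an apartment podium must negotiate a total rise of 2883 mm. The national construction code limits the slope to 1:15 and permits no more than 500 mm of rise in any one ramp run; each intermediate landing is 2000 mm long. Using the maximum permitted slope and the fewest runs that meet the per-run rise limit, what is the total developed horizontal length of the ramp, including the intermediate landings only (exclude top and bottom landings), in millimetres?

2883 / 500 = 5.766 → round up to 6 ramp runs. That means 5 intermediate landings.
Ramp run (horizontal) at 1:15: 2883 × 15 = 43245 mm.
Intermediate landings: 5 × 2000 = 10000 mm.
Total developed length = 43245 + 10000 = 53245 mm.

53245 mm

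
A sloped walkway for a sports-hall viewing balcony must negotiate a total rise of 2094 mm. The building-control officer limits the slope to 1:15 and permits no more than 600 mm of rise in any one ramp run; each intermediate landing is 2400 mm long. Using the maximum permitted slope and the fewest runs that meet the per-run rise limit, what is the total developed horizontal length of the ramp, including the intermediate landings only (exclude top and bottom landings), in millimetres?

38610 mm

2094 / 600 = 3.49, so 4 ramp runs are needed. That means 3 intermediate landings.
Ramp run (horizontal) at 1:15: 2094 × 15 = 31410 mm.
3 intermediate landings contribute 3 × 2400 = 7200 mm.
Developed length = 31410 + 7200 = 38610 mm.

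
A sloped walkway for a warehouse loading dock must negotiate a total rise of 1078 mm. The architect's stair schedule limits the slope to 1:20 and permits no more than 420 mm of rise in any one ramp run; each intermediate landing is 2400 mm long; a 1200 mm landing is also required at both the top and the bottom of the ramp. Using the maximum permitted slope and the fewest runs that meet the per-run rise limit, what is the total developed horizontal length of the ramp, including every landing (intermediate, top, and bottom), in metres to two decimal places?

28.76 m

1078 / 420 = 2.567 → round up to 3 ramp runs. That means 2 intermediate landings.
Ramp run (horizontal) at 1:20: 1078 × 20 = 21560 mm.
Intermediate landings: 2 × 2400 = 4800 mm.
Top and bottom landings: 2 × 1200 = 2400 mm.
Total = 21560 + 4800 + 2400 = 28760 mm.
= 28.76 m.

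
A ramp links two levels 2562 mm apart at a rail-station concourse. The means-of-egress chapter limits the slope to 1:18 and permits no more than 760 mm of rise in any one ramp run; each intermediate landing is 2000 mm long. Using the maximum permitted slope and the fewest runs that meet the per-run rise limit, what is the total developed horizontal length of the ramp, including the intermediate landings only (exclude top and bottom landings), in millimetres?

52116 mm

⌈2562/760⌉ = 4 ramp runs. That means 3 intermediate landings.
Ramp run (horizontal) at 1:18: 2562 × 18 = 46116 mm.
Intermediate landings: 3 × 2000 = 6000 mm.
Developed length = 46116 + 6000 = 52116 mm.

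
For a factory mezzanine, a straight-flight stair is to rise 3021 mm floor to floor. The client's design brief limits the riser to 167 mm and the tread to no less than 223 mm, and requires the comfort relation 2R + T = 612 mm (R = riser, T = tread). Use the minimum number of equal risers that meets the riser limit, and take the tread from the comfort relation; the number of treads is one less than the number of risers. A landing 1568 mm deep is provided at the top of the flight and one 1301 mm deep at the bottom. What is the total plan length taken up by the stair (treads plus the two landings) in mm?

⌈3021/167⌉ = 19 risers.
Riser R = 3021 / 19 = 159 mm, within the 167 mm limit.
From 2R + T = 612: T = 612 − 318 = 294 mm.
Going = (19 − 1) × 294 = 5292 mm.
Enclosure = 5292 + 1568 + 1301 = 8161 mm.

8161 mm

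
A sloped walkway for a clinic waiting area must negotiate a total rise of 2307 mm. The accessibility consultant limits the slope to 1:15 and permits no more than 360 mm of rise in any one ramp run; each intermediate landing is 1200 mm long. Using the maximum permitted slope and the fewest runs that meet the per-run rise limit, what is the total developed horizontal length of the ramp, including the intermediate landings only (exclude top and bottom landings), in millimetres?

41805 mm

At most 360 each: 2307/360 = 6.41, giving 7 ramp runs. That means 6 intermediate landings.
Ramp run (horizontal) at 1:15: 2307 × 15 = 34605 mm.
Intermediate landings: 6 × 1200 = 7200 mm.
Total developed length = 34605 + 7200 = 41805 mm.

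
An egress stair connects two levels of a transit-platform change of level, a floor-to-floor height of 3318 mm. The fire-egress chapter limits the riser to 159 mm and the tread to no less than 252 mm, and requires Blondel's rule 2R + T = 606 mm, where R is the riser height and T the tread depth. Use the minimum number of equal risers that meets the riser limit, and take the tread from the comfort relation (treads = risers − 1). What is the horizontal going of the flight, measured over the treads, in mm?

5800 mm

At most 159 each: 3318/159 = 20.87, giving 21 risers.
Riser R = 3318 / 21 = 158 mm, within the 159 mm limit.
T = 606 − 2·158 = 290 mm, which satisfies the 252 mm minimum.
Treads = 21 − 1 = 20; going = 20 × 290 = 5800 mm.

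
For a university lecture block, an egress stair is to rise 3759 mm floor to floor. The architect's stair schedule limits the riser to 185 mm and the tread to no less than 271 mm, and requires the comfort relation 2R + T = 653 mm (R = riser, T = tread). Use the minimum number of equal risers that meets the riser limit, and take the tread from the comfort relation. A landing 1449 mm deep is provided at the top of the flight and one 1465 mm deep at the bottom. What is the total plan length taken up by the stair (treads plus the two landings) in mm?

3759 / 185 = 20.319 → round up to 21 risers.
R = 3759 ÷ 21 = 179 mm.
Tread T = 653 − 2 × 179 = 295 mm (≥ 271 mm).
Going = (21 − 1) × 295 = 5900 mm.
Enclosure = 5900 + 1449 + 1465 = 8814 mm.

8814 mm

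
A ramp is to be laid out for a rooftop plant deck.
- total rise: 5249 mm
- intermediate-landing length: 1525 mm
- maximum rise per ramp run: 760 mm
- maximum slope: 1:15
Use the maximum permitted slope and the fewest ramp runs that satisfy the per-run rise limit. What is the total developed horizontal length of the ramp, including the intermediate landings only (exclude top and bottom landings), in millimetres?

87885 mm

5249 / 760 = 6.91, so 7 ramp runs are needed. That means 6 intermediate landings.
Ramp run (horizontal) at 1:15: 5249 × 15 = 78735 mm.
Intermediate landings: 6 × 1525 = 9150 mm.
Total developed length = 78735 + 9150 = 87885 mm.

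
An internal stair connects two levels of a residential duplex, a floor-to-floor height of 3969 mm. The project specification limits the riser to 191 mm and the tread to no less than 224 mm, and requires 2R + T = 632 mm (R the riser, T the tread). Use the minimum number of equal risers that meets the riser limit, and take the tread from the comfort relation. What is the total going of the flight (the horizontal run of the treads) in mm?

⌈3969/191⌉ = 21 risers.
Riser R = 3969 / 21 = 189 mm, within the 191 mm limit.
Tread T = 632 − 2 × 189 = 254 mm (≥ 224 mm).
Going = (21 − 1) × 254 = 5080 mm.

5080 mm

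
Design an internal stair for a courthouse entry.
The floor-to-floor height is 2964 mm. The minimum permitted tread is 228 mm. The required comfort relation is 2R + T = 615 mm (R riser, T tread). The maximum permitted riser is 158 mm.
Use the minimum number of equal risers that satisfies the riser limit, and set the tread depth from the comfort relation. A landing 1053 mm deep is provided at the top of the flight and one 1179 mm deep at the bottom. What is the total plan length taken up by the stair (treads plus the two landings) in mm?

At most 158 each: 2964/158 = 18.76, giving 19 risers.
Each riser is 2964/19 = 156 mm (≤ 158 mm).
Tread T = 615 − 2 × 156 = 303 mm (≥ 228 mm).
Treads = 19 − 1 = 18; going = 18 × 303 = 5454 mm.
Add landings: 5454 + 1053 + 1179 = 7686 mm.

7686 mm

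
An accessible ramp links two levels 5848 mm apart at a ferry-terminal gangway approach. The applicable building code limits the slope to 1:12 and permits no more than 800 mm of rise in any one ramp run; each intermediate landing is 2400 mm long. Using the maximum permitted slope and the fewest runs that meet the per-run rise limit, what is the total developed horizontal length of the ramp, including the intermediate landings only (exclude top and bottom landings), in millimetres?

5848 / 800 = 7.310 → round up to 8 ramp runs. That means 7 intermediate landings.
Horizontal run for 5848 mm of rise at 1:12 is 5848 × 12 = 70176 mm.
Intermediate landings: 7 × 2400 = 16800 mm.
Total developed length = 70176 + 16800 = 86976 mm.

86976 mm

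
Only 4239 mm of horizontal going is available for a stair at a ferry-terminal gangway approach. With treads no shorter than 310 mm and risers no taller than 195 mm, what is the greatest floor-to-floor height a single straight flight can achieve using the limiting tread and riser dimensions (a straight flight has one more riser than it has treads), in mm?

2730 mm

Treads that fit: ⌊4239 / 310⌋ = 13.
Risers = treads + 1 = 14.
Maximum height = 14 × 195 = 2730 mm.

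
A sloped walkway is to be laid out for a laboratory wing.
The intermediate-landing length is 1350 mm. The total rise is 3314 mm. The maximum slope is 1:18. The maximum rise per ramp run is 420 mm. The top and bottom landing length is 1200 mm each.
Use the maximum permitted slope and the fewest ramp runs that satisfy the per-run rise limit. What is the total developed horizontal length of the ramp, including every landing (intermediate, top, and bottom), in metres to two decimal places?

71.50 m

3314 / 420 = 7.890 → round up to 8 ramp runs. That means 7 intermediate landings.
Ramp run (horizontal) at 1:18: 3314 × 18 = 59652 mm.
Intermediate landings: 7 × 1350 = 9450 mm.
Top and bottom landings: 2 × 1200 = 2400 mm.
Total = 59652 + 9450 + 2400 = 71502 mm.
= 71.50 m.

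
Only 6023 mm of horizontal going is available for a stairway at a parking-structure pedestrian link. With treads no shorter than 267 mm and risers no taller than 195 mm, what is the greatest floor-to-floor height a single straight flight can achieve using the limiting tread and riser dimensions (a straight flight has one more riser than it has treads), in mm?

4485 mm

Treads that fit: ⌊6023 / 267⌋ = 22.
Risers = treads + 1 = 23.
Maximum height = 23 × 195 = 4485 mm.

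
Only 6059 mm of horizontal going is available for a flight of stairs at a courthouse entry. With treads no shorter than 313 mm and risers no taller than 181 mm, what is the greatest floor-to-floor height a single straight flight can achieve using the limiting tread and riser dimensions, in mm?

3620 mm

6059 / 313 = 19.36, so 19 treads fit.
Risers = treads + 1 = 20.
Maximum height = 20 × 181 = 3620 mm.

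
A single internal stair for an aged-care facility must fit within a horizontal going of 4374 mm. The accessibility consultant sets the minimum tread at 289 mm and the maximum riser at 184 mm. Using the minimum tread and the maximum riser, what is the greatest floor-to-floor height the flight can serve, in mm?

2944 mm

4374 / 289 = 15.13, so 15 treads fit.
Risers = treads + 1 = 16.
Maximum height = 16 × 184 = 2944 mm.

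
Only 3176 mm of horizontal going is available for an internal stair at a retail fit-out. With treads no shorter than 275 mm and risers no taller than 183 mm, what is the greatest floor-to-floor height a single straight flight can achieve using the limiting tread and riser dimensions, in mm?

2196 mm

3176 / 275 = 11.55, so 11 treads fit.
Risers = treads + 1 = 12.
Maximum height = 12 × 183 = 2196 mm.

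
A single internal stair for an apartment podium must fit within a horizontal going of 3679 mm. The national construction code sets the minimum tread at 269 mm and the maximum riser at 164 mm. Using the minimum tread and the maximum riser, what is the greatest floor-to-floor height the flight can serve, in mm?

2296 mm

3679 / 269 = 13.68, so 13 treads fit.
Risers = treads + 1 = 14.
Maximum height = 14 × 164 = 2296 mm.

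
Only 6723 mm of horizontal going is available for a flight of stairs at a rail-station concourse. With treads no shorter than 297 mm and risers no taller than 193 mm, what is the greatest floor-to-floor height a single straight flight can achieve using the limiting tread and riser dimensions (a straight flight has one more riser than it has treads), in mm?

4439 mm

6723 / 297 = 22.64, so 22 treads fit.
Risers = treads + 1 = 23.
Maximum height = 23 × 193 = 4439 mm.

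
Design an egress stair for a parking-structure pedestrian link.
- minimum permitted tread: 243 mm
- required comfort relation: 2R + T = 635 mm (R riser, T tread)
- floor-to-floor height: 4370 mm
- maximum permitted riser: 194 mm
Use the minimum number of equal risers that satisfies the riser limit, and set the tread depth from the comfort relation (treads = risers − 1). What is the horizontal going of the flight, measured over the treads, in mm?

At most 194 each: 4370/194 = 22.53, giving 23 risers.
R = 4370 ÷ 23 = 190 mm.
T = 635 − 2·190 = 255 mm, which satisfies the 243 mm minimum.
Treads = 23 − 1 = 22; going = 22 × 255 = 5610 mm.

5610 mm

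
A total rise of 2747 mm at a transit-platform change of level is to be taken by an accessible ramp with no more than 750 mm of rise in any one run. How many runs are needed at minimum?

2747 / 750 = 3.663 → round up to 4 ramp runs.

4 runs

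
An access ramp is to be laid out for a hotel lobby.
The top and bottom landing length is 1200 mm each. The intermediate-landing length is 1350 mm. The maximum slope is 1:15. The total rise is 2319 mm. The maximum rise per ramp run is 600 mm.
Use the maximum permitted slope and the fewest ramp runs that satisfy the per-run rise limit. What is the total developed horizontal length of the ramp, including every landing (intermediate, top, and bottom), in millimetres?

41235 mm

At most 600 each: 2319/600 = 3.87, giving 4 ramp runs. That means 3 intermediate landings.
Horizontal run for 2319 mm of rise at 1:15 is 2319 × 15 = 34785 mm.
3 intermediate landings contribute 3 × 1350 = 4050 mm.
Top and bottom landings: 2 × 1200 = 2400 mm.
Total = 34785 + 4050 + 2400 = 41235 mm.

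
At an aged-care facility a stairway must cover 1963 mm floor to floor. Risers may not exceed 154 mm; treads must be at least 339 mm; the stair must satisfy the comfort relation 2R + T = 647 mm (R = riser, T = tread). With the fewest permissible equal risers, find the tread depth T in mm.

345 mm

At most 154 each: 1963/154 = 12.75, giving 13 risers.
Riser R = 1963 / 13 = 151 mm, within the 154 mm limit.
From 2R + T = 647: T = 647 − 302 = 345 mm.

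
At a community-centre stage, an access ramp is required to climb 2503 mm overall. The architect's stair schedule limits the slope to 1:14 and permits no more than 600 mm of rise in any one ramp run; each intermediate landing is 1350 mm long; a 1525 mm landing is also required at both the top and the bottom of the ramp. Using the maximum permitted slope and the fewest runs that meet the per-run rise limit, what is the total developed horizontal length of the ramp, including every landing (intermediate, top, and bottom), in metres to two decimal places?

⌈2503/600⌉ = 5 ramp runs. That means 4 intermediate landings.
Horizontal run for 2503 mm of rise at 1:14 is 2503 × 14 = 35042 mm.
Intermediate landings: 4 × 1350 = 5400 mm.
Top and bottom landings: 2 × 1525 = 3050 mm.
Total = 35042 + 5400 + 3050 = 43492 mm.
= 43.49 m.

43.49 m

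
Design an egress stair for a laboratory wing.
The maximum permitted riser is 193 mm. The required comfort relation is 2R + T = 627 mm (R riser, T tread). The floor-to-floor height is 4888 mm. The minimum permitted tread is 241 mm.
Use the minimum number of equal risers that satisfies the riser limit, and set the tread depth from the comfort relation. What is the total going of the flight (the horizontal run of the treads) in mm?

⌈4888/193⌉ = 26 risers.
Riser R = 4888 / 26 = 188 mm, within the 193 mm limit.
T = 627 − 2·188 = 251 mm, which satisfies the 241 mm minimum.
Going = (26 − 1) × 251 = 6275 mm.

6275 mm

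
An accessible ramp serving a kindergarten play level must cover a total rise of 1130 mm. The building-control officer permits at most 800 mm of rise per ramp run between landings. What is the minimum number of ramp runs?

2 runs

⌈1130/800⌉ = 2 ramp runs.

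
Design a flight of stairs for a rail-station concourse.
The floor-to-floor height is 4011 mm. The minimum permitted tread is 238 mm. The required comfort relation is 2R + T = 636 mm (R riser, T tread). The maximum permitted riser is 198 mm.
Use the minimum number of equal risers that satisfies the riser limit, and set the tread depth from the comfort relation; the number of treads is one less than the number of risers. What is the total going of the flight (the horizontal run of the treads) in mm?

5080 mm

⌈4011/198⌉ = 21 risers.
R = 4011 ÷ 21 = 191 mm.
Tread T = 636 − 2 × 191 = 254 mm (≥ 238 mm).
Treads = 21 − 1 = 20; going = 20 × 254 = 5080 mm.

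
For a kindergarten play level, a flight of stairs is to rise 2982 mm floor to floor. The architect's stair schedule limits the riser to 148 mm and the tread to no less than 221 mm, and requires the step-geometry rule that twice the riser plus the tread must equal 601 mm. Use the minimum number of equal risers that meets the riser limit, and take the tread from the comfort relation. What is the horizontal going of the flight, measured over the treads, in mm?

2982 / 148 = 20.15, so 21 risers are needed.
R = 2982 ÷ 21 = 142 mm.
T = 601 − 2·142 = 317 mm, which satisfies the 221 mm minimum.
21 risers give 20 treads; going = 20 × 317 = 6340 mm.

6340 mm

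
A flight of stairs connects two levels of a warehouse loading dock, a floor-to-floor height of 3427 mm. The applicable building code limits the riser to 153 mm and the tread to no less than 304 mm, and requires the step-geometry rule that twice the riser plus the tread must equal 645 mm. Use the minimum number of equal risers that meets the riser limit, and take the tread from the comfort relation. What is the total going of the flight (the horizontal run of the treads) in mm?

3427 / 153 = 22.40, so 23 risers are needed.
Each riser is 3427/23 = 149 mm (≤ 153 mm).
From 2R + T = 645: T = 645 − 298 = 347 mm.
Going = (23 − 1) × 347 = 7634 mm.

7634 mm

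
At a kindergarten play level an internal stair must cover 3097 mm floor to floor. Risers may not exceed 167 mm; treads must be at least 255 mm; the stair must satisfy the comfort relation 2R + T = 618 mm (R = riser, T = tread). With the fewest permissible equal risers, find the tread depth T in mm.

3097 / 167 = 18.54, so 19 risers are needed.
Riser R = 3097 / 19 = 163 mm, within the 167 mm limit.
Tread T = 618 − 2 × 163 = 292 mm (≥ 255 mm).

292 mm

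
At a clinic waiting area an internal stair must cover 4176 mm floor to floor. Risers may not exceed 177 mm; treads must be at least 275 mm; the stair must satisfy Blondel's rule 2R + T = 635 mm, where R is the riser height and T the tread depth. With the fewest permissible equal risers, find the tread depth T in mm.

287 mm

⌈4176/177⌉ = 24 risers.
Each riser is 4176/24 = 174 mm (≤ 177 mm).
Tread T = 635 − 2 × 174 = 287 mm (≥ 275 mm).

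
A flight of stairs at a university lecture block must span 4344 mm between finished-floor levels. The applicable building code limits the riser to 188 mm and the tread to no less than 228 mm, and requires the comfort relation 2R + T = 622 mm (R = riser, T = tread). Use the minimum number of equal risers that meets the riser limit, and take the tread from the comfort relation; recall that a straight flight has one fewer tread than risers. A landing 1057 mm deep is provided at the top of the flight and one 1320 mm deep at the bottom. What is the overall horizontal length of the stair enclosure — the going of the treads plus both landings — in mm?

At most 188 each: 4344/188 = 23.11, giving 24 risers.
R = 4344 ÷ 24 = 181 mm.
Tread T = 622 − 2 × 181 = 260 mm (≥ 228 mm).
Going = (24 − 1) × 260 = 5980 mm.
Enclosure = 5980 + 1057 + 1320 = 8357 mm.

8357 mm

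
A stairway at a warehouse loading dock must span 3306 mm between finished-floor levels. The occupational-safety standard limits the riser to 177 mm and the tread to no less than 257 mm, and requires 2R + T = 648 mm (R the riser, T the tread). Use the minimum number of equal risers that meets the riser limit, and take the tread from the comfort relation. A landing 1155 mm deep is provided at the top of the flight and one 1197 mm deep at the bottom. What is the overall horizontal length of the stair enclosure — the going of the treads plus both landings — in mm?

At most 177 each: 3306/177 = 18.68, giving 19 risers.
R = 3306 ÷ 19 = 174 mm.
From 2R + T = 648: T = 648 − 348 = 300 mm.
Going = (19 − 1) × 300 = 5400 mm.
Add landings: 5400 + 1155 + 1197 = 7752 mm.

7752 mm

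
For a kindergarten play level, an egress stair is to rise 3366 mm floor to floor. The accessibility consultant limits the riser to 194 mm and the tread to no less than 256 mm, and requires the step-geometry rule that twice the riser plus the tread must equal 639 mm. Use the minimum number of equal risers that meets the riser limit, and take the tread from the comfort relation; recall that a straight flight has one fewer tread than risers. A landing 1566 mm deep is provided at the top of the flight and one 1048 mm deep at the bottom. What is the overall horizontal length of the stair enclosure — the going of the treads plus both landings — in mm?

7119 mm

⌈3366/194⌉ = 18 risers.
R = 3366 ÷ 18 = 187 mm.
T = 639 − 2·187 = 265 mm, which satisfies the 256 mm minimum.
18 risers give 17 treads; going = 17 × 265 = 4505 mm.
Add landings: 4505 + 1566 + 1048 = 7119 mm.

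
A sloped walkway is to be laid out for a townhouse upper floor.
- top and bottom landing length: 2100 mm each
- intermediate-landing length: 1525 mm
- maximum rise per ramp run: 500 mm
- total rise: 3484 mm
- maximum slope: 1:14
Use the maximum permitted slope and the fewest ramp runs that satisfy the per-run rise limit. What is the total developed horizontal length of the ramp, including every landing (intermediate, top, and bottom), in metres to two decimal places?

62.13 m

3484 / 500 = 6.97, so 7 ramp runs are needed. That means 6 intermediate landings.
Horizontal run for 3484 mm of rise at 1:14 is 3484 × 14 = 48776 mm.
6 intermediate landings contribute 6 × 1525 = 9150 mm.
Top and bottom landings: 2 × 2100 = 4200 mm.
Total = 48776 + 9150 + 4200 = 62126 mm.
= 62.13 m.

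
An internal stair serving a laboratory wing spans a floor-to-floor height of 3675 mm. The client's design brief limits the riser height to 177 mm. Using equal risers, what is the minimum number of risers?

3675 / 177 = 20.76, so 21 risers are needed.

21 risers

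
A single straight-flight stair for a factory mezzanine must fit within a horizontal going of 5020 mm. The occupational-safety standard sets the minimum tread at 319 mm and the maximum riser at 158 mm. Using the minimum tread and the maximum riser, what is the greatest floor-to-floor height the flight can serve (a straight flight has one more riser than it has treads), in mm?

Treads that fit: ⌊5020 / 319⌋ = 15.
Risers = treads + 1 = 16.
Maximum height = 16 × 158 = 2528 mm.

2528 mm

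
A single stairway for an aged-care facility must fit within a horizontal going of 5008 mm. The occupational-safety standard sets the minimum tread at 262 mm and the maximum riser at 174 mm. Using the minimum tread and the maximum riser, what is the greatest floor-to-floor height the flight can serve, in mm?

5008 / 262 = 19.11, so 19 treads fit.
Risers = treads + 1 = 20.
Maximum height = 20 × 174 = 3480 mm.

3480 mm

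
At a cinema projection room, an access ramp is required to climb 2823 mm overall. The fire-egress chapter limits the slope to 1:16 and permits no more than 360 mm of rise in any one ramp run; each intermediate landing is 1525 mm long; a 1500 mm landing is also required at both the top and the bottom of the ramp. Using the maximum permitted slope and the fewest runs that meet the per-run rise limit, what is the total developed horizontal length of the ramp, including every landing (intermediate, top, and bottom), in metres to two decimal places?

2823 / 360 = 7.84, so 8 ramp runs are needed. That means 7 intermediate landings.
Ramp run (horizontal) at 1:16: 2823 × 16 = 45168 mm.
Intermediate landings: 7 × 1525 = 10675 mm.
Top and bottom landings: 2 × 1500 = 3000 mm.
Total = 45168 + 10675 + 3000 = 58843 mm.
= 58.84 m.

58.84 m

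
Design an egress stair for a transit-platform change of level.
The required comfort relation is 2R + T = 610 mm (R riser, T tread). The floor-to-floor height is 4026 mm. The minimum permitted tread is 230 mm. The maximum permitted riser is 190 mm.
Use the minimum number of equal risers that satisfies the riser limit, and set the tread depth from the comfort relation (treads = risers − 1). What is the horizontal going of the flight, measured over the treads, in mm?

⌈4026/190⌉ = 22 risers.
R = 4026 ÷ 22 = 183 mm.
From 2R + T = 610: T = 610 − 366 = 244 mm.
22 risers give 21 treads; going = 21 × 244 = 5124 mm.

5124 mm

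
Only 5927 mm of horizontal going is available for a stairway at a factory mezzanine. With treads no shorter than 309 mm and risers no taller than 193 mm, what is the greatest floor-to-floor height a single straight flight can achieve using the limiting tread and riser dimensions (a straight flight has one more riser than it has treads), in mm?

3860 mm

5927 / 309 = 19.18, so 19 treads fit.
Risers = treads + 1 = 20.
Maximum height = 20 × 193 = 3860 mm.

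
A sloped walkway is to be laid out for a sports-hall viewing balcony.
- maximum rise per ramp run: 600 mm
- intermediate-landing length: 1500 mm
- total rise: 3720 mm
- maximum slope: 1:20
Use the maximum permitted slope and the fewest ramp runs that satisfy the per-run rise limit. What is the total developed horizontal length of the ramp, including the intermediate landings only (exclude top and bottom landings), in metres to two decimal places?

83.40 m

⌈3720/600⌉ = 7 ramp runs. That means 6 intermediate landings.
Ramp run (horizontal) at 1:20: 3720 × 20 = 74400 mm.
6 intermediate landings contribute 6 × 1500 = 9000 mm.
Total developed length = 74400 + 9000 = 83400 mm.
= 83.40 m.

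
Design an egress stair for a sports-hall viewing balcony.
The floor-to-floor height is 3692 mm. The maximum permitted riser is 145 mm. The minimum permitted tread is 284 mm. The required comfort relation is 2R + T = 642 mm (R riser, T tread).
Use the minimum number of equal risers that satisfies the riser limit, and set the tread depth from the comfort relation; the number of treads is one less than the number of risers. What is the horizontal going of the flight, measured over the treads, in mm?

8950 mm

⌈3692/145⌉ = 26 risers.
R = 3692 ÷ 26 = 142 mm.
From 2R + T = 642: T = 642 − 284 = 358 mm.
Going = (26 − 1) × 358 = 8950 mm.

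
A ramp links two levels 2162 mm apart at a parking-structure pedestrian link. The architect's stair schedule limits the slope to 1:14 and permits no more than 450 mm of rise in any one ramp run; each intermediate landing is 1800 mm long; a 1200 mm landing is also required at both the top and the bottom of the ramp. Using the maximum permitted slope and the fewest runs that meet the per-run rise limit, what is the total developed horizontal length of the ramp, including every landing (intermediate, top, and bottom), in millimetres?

⌈2162/450⌉ = 5 ramp runs. That means 4 intermediate landings.
Horizontal run for 2162 mm of rise at 1:14 is 2162 × 14 = 30268 mm.
Intermediate landings: 4 × 1800 = 7200 mm.
Top and bottom landings: 2 × 1200 = 2400 mm.
Total = 30268 + 7200 + 2400 = 39868 mm.

39868 mm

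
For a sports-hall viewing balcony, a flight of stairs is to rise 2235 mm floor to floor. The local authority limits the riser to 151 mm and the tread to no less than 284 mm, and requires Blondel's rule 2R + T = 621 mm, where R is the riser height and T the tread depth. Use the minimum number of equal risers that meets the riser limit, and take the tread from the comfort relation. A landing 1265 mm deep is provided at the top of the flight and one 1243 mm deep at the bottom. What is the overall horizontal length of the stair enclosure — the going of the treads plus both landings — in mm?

At most 151 each: 2235/151 = 14.80, giving 15 risers.
Riser R = 2235 / 15 = 149 mm, within the 151 mm limit.
Tread T = 621 − 2 × 149 = 323 mm (≥ 284 mm).
Going = (15 − 1) × 323 = 4522 mm.
Enclosure = 4522 + 1265 + 1243 = 7030 mm.

7030 mm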